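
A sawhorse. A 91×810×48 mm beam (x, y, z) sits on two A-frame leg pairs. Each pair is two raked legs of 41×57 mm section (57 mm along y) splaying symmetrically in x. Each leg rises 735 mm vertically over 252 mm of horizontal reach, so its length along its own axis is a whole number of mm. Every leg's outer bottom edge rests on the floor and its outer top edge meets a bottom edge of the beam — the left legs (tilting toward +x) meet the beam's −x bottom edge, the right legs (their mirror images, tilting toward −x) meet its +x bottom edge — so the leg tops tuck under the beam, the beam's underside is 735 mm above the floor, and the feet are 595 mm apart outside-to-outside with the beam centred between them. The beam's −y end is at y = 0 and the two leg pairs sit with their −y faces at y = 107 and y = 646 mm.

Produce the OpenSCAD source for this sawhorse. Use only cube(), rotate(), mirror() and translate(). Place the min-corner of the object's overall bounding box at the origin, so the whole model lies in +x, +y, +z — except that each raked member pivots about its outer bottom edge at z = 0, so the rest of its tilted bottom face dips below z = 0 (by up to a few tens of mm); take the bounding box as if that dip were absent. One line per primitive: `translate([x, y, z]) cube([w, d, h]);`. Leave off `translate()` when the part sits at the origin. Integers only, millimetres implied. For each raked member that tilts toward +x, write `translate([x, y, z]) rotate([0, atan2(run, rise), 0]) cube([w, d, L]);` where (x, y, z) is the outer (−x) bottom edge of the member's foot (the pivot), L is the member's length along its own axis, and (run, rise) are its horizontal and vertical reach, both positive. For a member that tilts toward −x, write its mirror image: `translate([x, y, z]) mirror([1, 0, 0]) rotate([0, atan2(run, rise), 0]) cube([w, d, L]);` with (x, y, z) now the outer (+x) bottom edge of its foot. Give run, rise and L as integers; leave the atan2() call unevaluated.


// leg length = √(252² + 735²) = 777
// right-leg outer foot x = 2·252 + 91 = 595
// beam min-corner = (252, 0, 735)
translate([252, 0, 735]) cube([91, 810, 48]);
translate([0, 107, 0]) rotate([0, atan2(252, 735), 0]) cube([41, 57, 777]);
translate([595, 107, 0]) mirror([1, 0, 0]) rotate([0, atan2(252, 735), 0]) cube([41, 57, 777]);
translate([0, 646, 0]) rotate([0, atan2(252, 735), 0]) cube([41, 57, 777]);
translate([595, 646, 0]) mirror([1, 0, 0]) rotate([0, atan2(252, 735), 0]) cube([41, 57, 777]);


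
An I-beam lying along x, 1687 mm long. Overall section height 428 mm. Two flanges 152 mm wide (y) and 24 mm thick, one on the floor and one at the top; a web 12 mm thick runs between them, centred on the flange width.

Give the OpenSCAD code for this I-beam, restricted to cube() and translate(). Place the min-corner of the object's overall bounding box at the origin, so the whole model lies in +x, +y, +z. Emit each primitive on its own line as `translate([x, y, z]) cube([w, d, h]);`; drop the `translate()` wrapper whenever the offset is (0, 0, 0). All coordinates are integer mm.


cube([1687, 152, 24]);
translate([0, 70, 24]) cube([1687, 12, 380]);
translate([0, 0, 404]) cube([1687, 152, 24]);


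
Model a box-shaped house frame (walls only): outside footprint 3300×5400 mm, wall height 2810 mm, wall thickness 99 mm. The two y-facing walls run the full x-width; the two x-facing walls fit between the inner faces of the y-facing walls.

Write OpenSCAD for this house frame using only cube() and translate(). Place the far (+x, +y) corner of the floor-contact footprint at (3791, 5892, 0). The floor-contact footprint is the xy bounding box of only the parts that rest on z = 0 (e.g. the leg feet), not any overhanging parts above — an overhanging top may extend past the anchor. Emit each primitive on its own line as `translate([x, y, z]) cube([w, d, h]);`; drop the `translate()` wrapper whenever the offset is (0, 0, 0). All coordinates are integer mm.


translate([491, 492, 0]) cube([3300, 99, 2810]);
translate([491, 5793, 0]) cube([3300, 99, 2810]);
translate([491, 591, 0]) cube([99, 5202, 2810]);
translate([3692, 591, 0]) cube([99, 5202, 2810]);


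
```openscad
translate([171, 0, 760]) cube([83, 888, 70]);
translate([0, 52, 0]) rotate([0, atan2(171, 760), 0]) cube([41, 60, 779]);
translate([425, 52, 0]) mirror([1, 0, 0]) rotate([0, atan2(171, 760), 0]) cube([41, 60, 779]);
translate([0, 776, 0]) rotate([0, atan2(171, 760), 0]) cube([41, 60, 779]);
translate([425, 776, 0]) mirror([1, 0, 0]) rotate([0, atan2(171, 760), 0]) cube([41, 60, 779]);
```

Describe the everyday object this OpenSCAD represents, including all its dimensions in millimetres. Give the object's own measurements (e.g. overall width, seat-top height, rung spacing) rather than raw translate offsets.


A sawhorse. A 83×888×70 mm beam (x, y, z) sits on two A-frame leg pairs. Each pair is two raked legs of 41×60 mm section (60 mm along y) splaying symmetrically in x. Each leg rises 760 mm vertically over 171 mm of horizontal reach and is 779 mm long along its own axis. Every leg's outer bottom edge rests on the floor and its outer top edge meets a bottom edge of the beam — the left legs (tilting toward +x) meet the beam's −x bottom edge, the right legs (their mirror images, tilting toward −x) meet its +x bottom edge — so the leg tops tuck under the beam, the beam's underside is 760 mm above the floor, and the feet are 425 mm apart outside-to-outside with the beam centred between them. The two leg pairs are set in 52 mm from either end of the beam.


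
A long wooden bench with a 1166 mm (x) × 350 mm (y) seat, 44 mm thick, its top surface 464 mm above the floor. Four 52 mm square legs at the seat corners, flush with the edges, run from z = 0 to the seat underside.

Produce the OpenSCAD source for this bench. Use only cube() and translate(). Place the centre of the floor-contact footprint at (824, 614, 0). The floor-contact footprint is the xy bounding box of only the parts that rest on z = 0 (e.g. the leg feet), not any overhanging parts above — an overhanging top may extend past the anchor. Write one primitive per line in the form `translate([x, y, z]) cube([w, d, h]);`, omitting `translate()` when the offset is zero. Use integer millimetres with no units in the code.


// leg_h = 464 − 44 = 420
translate([241, 439, 420]) cube([1166, 350, 44]);
translate([241, 439, 0]) cube([52, 52, 420]);
translate([241, 737, 0]) cube([52, 52, 420]);
translate([1355, 439, 0]) cube([52, 52, 420]);
translate([1355, 737, 0]) cube([52, 52, 420]);


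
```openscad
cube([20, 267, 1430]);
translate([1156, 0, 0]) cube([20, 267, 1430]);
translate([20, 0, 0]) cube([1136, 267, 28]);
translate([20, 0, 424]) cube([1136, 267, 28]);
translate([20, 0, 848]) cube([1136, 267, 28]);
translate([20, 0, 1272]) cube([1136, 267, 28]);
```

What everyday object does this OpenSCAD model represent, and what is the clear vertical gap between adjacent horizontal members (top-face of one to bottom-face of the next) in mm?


A bookshelf. The clear shelf gap is 396 mm.

Two tall side panels with 4 horizontal boards between them — a bookshelf. The first two shelf undersides are at z = 0 and z = 424; with shelf thickness 28, the clear gap is 424 − 0 − 28 = 396 mm.


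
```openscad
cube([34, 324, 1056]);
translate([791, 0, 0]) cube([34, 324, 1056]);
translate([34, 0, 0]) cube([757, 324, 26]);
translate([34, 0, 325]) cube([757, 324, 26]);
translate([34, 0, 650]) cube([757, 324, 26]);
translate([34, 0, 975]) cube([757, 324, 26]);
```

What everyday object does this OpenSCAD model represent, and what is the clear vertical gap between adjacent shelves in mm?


A bookshelf. The clear shelf gap is 299 mm.

Two tall side panels with 4 horizontal boards between them — a bookshelf. The first two shelf undersides are at z = 0 and z = 325; with shelf thickness 26, the clear gap is 325 − 0 − 26 = 299 mm.


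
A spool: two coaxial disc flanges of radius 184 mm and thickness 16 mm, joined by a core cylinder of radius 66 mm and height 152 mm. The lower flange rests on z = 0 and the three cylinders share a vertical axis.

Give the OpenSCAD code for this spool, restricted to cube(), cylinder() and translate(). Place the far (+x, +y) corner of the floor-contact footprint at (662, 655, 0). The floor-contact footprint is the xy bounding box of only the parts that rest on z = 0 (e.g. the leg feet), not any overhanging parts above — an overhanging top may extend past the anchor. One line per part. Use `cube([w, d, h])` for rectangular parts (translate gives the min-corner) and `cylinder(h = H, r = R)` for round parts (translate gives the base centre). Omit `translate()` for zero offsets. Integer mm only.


translate([478, 471, 0]) cylinder(h = 16, r = 184);
translate([478, 471, 16]) cylinder(h = 152, r = 66);
translate([478, 471, 168]) cylinder(h = 16, r = 184);


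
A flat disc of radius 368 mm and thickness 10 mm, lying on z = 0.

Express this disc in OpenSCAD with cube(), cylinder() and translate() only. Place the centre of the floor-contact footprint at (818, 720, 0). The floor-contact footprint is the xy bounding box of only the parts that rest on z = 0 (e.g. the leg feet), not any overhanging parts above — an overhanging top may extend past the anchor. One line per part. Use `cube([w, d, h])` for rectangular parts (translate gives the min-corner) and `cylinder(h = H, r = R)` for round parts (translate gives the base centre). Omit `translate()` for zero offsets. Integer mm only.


translate([818, 720, 0]) cylinder(h = 10, r = 368);


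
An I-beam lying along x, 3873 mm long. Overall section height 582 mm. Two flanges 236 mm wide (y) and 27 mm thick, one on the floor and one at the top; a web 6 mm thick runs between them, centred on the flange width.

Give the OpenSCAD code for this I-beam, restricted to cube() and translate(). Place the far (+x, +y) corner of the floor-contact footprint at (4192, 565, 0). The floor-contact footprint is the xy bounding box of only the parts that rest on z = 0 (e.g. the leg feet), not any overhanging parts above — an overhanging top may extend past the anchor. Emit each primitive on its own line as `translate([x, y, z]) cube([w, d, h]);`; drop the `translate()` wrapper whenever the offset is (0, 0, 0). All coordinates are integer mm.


translate([319, 329, 0]) cube([3873, 236, 27]);
translate([319, 444, 27]) cube([3873, 6, 528]);
translate([319, 329, 555]) cube([3873, 236, 27]);


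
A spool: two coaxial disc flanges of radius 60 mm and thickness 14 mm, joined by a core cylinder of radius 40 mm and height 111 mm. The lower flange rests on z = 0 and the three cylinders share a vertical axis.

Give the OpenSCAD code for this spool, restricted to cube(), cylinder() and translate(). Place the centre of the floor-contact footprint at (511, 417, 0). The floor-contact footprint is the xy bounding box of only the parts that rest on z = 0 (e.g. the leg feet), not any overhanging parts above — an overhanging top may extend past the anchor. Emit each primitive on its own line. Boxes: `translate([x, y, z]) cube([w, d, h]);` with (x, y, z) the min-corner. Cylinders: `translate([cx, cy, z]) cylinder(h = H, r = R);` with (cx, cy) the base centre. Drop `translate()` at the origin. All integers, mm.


translate([511, 417, 0]) cylinder(h = 14, r = 60);
translate([511, 417, 14]) cylinder(h = 111, r = 40);
translate([511, 417, 125]) cylinder(h = 14, r = 60);


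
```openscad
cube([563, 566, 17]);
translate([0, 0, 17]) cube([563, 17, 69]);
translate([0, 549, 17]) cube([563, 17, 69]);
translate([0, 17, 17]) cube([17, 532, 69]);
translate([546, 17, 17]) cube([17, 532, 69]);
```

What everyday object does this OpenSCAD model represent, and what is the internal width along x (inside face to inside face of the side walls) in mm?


An open box. The internal width is 529 mm.

A 563×566 base slab with four walls standing on it — an open box. The base is 563 mm wide and the walls are 17 mm thick, so the internal width is 563 − 2 × 17 = 529 mm.


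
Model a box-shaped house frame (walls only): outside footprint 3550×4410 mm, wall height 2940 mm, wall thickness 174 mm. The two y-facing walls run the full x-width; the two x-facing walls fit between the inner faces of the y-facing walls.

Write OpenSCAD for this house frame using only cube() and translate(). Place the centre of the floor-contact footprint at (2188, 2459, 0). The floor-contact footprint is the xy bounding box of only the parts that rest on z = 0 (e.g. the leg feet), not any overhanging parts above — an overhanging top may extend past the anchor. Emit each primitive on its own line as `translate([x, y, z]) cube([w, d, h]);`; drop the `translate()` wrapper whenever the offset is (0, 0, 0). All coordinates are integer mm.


translate([413, 254, 0]) cube([3550, 174, 2940]);
translate([413, 4490, 0]) cube([3550, 174, 2940]);
translate([413, 428, 0]) cube([174, 4062, 2940]);
translate([3789, 428, 0]) cube([174, 4062, 2940]);


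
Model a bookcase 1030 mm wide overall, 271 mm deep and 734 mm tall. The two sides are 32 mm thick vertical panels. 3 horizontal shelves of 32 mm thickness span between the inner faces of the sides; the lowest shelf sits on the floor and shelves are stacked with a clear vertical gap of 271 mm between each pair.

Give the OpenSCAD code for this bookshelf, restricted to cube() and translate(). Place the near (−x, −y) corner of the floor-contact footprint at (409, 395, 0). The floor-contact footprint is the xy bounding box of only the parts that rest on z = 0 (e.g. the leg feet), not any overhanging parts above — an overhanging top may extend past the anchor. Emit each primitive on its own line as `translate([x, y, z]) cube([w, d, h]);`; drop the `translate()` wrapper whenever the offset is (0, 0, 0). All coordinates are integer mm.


translate([409, 395, 0]) cube([32, 271, 734]);
translate([1407, 395, 0]) cube([32, 271, 734]);
translate([441, 395, 0]) cube([966, 271, 32]);
translate([441, 395, 303]) cube([966, 271, 32]);
translate([441, 395, 606]) cube([966, 271, 32]);


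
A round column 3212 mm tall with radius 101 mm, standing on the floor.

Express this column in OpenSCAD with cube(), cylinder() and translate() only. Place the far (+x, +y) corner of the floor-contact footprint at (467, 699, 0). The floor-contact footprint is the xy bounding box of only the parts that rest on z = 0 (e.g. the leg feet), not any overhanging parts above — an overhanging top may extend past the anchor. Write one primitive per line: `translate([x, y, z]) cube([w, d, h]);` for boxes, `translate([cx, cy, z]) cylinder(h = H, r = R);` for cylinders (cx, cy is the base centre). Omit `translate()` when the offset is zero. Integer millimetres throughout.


translate([366, 598, 0]) cylinder(h = 3212, r = 101);


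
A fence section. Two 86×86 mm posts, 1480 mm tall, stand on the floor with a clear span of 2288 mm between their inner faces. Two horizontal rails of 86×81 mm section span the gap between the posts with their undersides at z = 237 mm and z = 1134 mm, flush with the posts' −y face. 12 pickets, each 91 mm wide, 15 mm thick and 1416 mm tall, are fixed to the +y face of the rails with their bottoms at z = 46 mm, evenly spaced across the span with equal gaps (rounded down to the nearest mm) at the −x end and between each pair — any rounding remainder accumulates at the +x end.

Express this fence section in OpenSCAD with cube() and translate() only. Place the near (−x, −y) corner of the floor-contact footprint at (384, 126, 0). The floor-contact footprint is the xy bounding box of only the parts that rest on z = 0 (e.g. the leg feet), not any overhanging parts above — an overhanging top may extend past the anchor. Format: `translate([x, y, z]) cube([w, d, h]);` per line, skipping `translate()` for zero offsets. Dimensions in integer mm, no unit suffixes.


translate([384, 126, 0]) cube([86, 86, 1480]);
translate([2758, 126, 0]) cube([86, 86, 1480]);
translate([470, 126, 237]) cube([2288, 86, 81]);
translate([470, 126, 1134]) cube([2288, 86, 81]);
translate([562, 212, 46]) cube([91, 15, 1416]);
translate([745, 212, 46]) cube([91, 15, 1416]);
translate([928, 212, 46]) cube([91, 15, 1416]);
translate([1111, 212, 46]) cube([91, 15, 1416]);
translate([1294, 212, 46]) cube([91, 15, 1416]);
translate([1477, 212, 46]) cube([91, 15, 1416]);
translate([1660, 212, 46]) cube([91, 15, 1416]);
translate([1843, 212, 46]) cube([91, 15, 1416]);
translate([2026, 212, 46]) cube([91, 15, 1416]);
translate([2209, 212, 46]) cube([91, 15, 1416]);
translate([2392, 212, 46]) cube([91, 15, 1416]);
translate([2575, 212, 46]) cube([91, 15, 1416]);


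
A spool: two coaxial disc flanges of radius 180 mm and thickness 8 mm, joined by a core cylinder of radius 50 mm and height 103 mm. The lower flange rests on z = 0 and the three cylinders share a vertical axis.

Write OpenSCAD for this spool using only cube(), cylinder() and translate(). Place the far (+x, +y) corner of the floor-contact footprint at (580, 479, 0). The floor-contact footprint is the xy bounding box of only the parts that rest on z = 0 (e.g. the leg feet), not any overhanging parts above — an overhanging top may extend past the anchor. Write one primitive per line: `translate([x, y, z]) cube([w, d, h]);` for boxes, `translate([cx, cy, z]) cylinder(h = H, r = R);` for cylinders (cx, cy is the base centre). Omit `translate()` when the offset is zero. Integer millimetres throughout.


translate([400, 299, 0]) cylinder(h = 8, r = 180);
translate([400, 299, 8]) cylinder(h = 103, r = 50);
translate([400, 299, 111]) cylinder(h = 8, r = 180);


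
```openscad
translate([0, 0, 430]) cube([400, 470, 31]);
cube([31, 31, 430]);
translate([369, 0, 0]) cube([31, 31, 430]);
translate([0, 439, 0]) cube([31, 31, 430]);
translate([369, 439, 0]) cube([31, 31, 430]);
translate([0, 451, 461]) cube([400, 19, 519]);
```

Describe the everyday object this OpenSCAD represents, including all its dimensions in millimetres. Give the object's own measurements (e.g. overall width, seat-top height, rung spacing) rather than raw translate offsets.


A chair. The seat is a 400×470×31 mm slab with its top at z = 461 mm, on four 31×31 mm corner legs (flush with the seat edges, standing on z = 0). A flat backrest 19 mm thick, 519 mm tall, spans the full seat width and rises from the seat top along its +y edge, rear face flush with the rear of the seat.


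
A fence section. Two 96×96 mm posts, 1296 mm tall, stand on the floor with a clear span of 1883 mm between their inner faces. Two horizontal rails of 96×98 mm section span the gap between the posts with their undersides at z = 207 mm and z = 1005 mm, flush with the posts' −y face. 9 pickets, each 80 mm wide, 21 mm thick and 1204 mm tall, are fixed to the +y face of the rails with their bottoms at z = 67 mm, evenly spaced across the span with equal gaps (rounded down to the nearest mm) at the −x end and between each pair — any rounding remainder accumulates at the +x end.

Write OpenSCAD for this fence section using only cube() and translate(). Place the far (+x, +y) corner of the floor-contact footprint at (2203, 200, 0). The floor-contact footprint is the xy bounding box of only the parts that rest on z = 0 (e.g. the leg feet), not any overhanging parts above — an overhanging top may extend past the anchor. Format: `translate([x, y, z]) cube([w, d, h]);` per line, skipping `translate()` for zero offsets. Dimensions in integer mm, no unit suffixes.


translate([128, 104, 0]) cube([96, 96, 1296]);
translate([2107, 104, 0]) cube([96, 96, 1296]);
translate([224, 104, 207]) cube([1883, 96, 98]);
translate([224, 104, 1005]) cube([1883, 96, 98]);
translate([340, 200, 67]) cube([80, 21, 1204]);
translate([536, 200, 67]) cube([80, 21, 1204]);
translate([732, 200, 67]) cube([80, 21, 1204]);
translate([928, 200, 67]) cube([80, 21, 1204]);
translate([1124, 200, 67]) cube([80, 21, 1204]);
translate([1320, 200, 67]) cube([80, 21, 1204]);
translate([1516, 200, 67]) cube([80, 21, 1204]);
translate([1712, 200, 67]) cube([80, 21, 1204]);
translate([1908, 200, 67]) cube([80, 21, 1204]);


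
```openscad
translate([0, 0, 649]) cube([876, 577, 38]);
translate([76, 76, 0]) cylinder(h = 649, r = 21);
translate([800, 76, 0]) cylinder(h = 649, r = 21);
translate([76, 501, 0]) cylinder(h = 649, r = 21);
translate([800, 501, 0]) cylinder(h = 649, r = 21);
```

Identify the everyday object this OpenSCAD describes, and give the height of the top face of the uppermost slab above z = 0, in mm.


A table. The table height is 687 mm.

A 876×577×38 slab sits at z = 649 on four Ø42 mm round legs — a table. The top surface is at 649 + 38 = 687 mm.


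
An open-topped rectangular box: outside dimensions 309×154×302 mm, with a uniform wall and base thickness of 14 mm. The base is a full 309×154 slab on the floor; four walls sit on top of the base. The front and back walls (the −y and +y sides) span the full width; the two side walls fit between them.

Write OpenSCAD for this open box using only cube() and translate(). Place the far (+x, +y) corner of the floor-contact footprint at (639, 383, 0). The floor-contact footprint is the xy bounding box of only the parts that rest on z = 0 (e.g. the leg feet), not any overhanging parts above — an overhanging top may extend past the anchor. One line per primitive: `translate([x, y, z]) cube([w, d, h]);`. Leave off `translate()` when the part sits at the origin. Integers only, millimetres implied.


translate([330, 229, 0]) cube([309, 154, 14]);
translate([330, 229, 14]) cube([309, 14, 288]);
translate([330, 369, 14]) cube([309, 14, 288]);
translate([330, 243, 14]) cube([14, 126, 288]);
translate([625, 243, 14]) cube([14, 126, 288]);


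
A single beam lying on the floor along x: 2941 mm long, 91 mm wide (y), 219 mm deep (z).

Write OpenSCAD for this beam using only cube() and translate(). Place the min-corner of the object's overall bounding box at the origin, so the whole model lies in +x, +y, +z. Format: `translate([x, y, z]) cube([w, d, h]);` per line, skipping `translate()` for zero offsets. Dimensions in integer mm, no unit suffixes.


cube([2941, 91, 219]);


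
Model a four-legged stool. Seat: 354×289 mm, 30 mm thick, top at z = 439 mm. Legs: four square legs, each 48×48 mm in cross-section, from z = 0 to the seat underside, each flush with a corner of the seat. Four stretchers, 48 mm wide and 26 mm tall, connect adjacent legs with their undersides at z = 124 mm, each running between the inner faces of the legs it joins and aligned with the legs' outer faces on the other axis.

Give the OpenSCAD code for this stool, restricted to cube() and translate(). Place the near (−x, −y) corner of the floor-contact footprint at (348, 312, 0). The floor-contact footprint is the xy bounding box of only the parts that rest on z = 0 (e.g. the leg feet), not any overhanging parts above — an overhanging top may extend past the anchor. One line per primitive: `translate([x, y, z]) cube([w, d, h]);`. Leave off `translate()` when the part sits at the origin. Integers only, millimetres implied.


// leg_h = 439 - 30 = 409
// stretcher span = 354 - 2*48 = 258
translate([348, 312, 409]) cube([354, 289, 30]);
translate([348, 312, 0]) cube([48, 48, 409]);
translate([654, 312, 0]) cube([48, 48, 409]);
translate([348, 553, 0]) cube([48, 48, 409]);
translate([654, 553, 0]) cube([48, 48, 409]);
translate([396, 312, 124]) cube([258, 48, 26]);
translate([396, 553, 124]) cube([258, 48, 26]);
translate([348, 360, 124]) cube([48, 193, 26]);
translate([654, 360, 124]) cube([48, 193, 26]);


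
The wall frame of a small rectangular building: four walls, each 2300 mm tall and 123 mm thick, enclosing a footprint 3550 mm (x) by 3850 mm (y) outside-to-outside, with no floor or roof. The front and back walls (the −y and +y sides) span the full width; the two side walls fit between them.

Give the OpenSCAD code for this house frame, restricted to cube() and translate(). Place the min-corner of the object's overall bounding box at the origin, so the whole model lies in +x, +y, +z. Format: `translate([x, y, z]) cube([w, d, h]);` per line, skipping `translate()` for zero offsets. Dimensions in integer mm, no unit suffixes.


cube([3550, 123, 2300]);
translate([0, 3727, 0]) cube([3550, 123, 2300]);
translate([0, 123, 0]) cube([123, 3604, 2300]);
translate([3427, 123, 0]) cube([123, 3604, 2300]);


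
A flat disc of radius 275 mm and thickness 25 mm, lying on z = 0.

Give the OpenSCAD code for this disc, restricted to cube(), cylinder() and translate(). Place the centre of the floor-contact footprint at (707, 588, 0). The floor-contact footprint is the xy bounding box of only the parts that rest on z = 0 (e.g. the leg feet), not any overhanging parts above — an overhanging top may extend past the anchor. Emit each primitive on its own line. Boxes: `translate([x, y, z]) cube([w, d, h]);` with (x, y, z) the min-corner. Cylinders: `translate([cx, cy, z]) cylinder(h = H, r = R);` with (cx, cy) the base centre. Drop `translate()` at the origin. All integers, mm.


translate([707, 588, 0]) cylinder(h = 25, r = 275);


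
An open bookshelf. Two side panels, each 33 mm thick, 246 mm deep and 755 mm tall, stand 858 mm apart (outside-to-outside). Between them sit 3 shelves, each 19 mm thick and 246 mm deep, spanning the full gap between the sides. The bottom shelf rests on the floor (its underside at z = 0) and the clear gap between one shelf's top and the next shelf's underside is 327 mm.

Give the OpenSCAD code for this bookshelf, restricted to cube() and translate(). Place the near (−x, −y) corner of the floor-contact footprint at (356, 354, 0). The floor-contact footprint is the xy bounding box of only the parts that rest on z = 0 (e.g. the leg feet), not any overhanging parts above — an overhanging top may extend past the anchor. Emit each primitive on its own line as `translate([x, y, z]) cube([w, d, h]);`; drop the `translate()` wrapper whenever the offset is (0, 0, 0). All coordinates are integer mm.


translate([356, 354, 0]) cube([33, 246, 755]);
translate([1181, 354, 0]) cube([33, 246, 755]);
translate([389, 354, 0]) cube([792, 246, 19]);
translate([389, 354, 346]) cube([792, 246, 19]);
translate([389, 354, 692]) cube([792, 246, 19]);


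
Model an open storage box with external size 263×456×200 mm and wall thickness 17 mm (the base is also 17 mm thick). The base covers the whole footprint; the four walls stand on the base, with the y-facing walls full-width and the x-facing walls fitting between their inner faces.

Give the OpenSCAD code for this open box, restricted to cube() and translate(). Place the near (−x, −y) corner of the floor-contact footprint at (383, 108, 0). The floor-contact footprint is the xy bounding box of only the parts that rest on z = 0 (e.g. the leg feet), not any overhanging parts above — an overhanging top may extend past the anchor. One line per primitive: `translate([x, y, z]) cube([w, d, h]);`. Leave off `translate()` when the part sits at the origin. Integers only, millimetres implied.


translate([383, 108, 0]) cube([263, 456, 17]);
translate([383, 108, 17]) cube([263, 17, 183]);
translate([383, 547, 17]) cube([263, 17, 183]);
translate([383, 125, 17]) cube([17, 422, 183]);
translate([629, 125, 17]) cube([17, 422, 183]);


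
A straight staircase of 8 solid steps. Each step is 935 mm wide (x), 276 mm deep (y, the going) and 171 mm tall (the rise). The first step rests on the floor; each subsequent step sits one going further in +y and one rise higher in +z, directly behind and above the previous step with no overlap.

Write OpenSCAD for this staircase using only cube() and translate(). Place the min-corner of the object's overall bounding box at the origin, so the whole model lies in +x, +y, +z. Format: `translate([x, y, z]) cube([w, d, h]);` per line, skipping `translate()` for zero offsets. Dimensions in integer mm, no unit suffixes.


cube([935, 276, 171]);
translate([0, 276, 171]) cube([935, 276, 171]);
translate([0, 552, 342]) cube([935, 276, 171]);
translate([0, 828, 513]) cube([935, 276, 171]);
translate([0, 1104, 684]) cube([935, 276, 171]);
translate([0, 1380, 855]) cube([935, 276, 171]);
translate([0, 1656, 1026]) cube([935, 276, 171]);
translate([0, 1932, 1197]) cube([935, 276, 171]);


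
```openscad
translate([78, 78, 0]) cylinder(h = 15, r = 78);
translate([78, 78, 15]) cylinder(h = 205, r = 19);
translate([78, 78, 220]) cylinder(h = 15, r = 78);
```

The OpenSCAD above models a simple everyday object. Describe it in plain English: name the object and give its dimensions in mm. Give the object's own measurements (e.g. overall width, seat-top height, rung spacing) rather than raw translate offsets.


A spool: two coaxial disc flanges of radius 78 mm and thickness 15 mm, joined by a core cylinder of radius 19 mm and height 205 mm. The lower flange rests on z = 0 and the three cylinders share a vertical axis.


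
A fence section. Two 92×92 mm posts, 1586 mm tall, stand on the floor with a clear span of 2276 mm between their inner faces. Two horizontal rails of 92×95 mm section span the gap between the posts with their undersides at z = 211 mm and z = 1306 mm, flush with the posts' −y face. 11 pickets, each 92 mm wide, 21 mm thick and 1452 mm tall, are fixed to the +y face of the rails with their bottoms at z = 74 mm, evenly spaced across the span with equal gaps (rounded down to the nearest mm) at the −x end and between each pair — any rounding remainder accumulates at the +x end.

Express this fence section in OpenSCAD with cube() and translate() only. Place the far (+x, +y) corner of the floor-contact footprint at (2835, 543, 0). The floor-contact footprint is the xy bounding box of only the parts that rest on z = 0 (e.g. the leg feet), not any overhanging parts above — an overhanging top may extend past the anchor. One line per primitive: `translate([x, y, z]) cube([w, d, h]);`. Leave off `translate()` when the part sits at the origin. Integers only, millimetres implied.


translate([375, 451, 0]) cube([92, 92, 1586]);
translate([2743, 451, 0]) cube([92, 92, 1586]);
translate([467, 451, 211]) cube([2276, 92, 95]);
translate([467, 451, 1306]) cube([2276, 92, 95]);
translate([572, 543, 74]) cube([92, 21, 1452]);
translate([769, 543, 74]) cube([92, 21, 1452]);
translate([966, 543, 74]) cube([92, 21, 1452]);
translate([1163, 543, 74]) cube([92, 21, 1452]);
translate([1360, 543, 74]) cube([92, 21, 1452]);
translate([1557, 543, 74]) cube([92, 21, 1452]);
translate([1754, 543, 74]) cube([92, 21, 1452]);
translate([1951, 543, 74]) cube([92, 21, 1452]);
translate([2148, 543, 74]) cube([92, 21, 1452]);
translate([2345, 543, 74]) cube([92, 21, 1452]);
translate([2542, 543, 74]) cube([92, 21, 1452]);


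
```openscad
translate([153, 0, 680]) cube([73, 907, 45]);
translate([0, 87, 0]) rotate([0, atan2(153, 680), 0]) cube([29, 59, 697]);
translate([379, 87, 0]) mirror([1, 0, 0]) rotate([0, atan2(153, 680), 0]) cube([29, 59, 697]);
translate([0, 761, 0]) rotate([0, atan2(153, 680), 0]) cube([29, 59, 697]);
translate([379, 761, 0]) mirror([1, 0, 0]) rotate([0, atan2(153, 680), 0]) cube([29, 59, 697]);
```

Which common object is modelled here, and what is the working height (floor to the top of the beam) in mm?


A sawhorse. The overall height is 725 mm.

A beam across two mirrored pairs of raked legs — a sawhorse. The beam's underside is at z = 680 (matching the legs' vertical rise in atan2(153, 680)) and the beam is 45 mm tall, so its top is at 680 + 45 = 725 mm. The raked legs top out at the beam's underside, so that is the highest point.


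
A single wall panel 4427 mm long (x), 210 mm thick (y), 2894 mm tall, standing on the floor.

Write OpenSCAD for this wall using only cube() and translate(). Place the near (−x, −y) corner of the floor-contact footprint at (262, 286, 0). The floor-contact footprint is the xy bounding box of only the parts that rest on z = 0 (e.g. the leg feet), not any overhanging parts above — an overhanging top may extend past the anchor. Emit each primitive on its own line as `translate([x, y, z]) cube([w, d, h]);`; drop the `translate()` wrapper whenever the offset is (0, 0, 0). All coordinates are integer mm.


translate([262, 286, 0]) cube([4427, 210, 2894]);


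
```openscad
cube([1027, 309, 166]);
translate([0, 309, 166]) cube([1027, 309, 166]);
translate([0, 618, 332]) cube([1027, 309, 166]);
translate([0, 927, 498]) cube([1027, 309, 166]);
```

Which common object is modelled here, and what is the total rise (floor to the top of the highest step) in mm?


A staircase. The total rise is 664 mm.

4 identical blocks, each offset up and back from the previous — a staircase. Each step is 166 mm tall and there are 4 of them, so the total rise is 4 × 166 = 664 mm.


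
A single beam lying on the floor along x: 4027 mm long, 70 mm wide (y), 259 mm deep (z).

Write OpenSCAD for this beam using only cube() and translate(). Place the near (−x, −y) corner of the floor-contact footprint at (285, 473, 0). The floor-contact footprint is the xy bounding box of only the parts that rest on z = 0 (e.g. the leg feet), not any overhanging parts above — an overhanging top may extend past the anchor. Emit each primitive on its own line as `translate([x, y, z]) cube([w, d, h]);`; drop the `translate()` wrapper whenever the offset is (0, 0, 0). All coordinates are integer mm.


translate([285, 473, 0]) cube([4027, 70, 259]);


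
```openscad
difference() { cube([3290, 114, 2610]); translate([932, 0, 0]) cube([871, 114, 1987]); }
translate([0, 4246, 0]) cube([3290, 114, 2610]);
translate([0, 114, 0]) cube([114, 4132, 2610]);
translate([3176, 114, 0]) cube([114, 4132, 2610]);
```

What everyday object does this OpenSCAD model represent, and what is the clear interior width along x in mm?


A single room. The interior width is 3062 mm.

Four walls enclosing a rectangle with a door in the front wall — a room. Outside width 3290 minus two 114 mm walls gives 3062 mm.


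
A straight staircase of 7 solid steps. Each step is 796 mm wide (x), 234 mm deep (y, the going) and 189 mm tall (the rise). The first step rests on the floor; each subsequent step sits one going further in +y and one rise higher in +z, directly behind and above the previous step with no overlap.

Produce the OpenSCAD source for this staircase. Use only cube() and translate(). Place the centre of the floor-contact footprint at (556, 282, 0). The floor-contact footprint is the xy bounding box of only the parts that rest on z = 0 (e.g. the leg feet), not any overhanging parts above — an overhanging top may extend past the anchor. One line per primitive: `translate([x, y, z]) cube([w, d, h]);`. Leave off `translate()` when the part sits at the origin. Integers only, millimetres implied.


translate([158, 165, 0]) cube([796, 234, 189]);
translate([158, 399, 189]) cube([796, 234, 189]);
translate([158, 633, 378]) cube([796, 234, 189]);
translate([158, 867, 567]) cube([796, 234, 189]);
translate([158, 1101, 756]) cube([796, 234, 189]);
translate([158, 1335, 945]) cube([796, 234, 189]);
translate([158, 1569, 1134]) cube([796, 234, 189]);


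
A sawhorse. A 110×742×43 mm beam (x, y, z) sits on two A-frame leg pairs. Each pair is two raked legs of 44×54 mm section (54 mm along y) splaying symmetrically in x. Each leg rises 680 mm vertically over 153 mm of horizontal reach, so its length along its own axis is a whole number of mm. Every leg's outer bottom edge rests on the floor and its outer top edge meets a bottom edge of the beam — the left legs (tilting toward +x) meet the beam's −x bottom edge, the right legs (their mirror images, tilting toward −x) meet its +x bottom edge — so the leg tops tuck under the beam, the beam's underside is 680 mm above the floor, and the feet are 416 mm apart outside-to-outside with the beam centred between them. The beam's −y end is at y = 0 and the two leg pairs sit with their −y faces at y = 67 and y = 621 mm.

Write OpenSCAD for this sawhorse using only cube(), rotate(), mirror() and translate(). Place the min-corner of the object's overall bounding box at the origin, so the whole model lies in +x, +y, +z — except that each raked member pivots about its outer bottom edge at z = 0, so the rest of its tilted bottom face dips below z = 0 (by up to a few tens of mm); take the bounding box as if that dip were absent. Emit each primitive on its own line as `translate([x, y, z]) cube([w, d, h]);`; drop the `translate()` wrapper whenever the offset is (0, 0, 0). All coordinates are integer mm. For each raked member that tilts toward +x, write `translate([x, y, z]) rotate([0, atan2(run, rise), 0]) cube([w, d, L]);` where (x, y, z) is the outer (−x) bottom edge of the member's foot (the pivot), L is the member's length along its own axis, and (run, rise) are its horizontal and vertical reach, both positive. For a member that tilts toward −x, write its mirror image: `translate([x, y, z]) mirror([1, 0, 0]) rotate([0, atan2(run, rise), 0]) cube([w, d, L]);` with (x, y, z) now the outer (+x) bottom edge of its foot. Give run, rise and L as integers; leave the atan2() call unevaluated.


translate([153, 0, 680]) cube([110, 742, 43]);
translate([0, 67, 0]) rotate([0, atan2(153, 680), 0]) cube([44, 54, 697]);
translate([416, 67, 0]) mirror([1, 0, 0]) rotate([0, atan2(153, 680), 0]) cube([44, 54, 697]);
translate([0, 621, 0]) rotate([0, atan2(153, 680), 0]) cube([44, 54, 697]);
translate([416, 621, 0]) mirror([1, 0, 0]) rotate([0, atan2(153, 680), 0]) cube([44, 54, 697]);


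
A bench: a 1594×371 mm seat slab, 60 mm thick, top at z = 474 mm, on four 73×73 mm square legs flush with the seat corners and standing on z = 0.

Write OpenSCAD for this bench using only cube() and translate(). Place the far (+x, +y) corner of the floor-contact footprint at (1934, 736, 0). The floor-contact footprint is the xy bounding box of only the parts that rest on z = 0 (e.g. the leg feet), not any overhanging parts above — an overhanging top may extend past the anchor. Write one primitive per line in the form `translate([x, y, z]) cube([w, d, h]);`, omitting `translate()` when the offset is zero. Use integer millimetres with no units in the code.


// leg_h = 474 − 60 = 414
translate([340, 365, 414]) cube([1594, 371, 60]);
translate([340, 365, 0]) cube([73, 73, 414]);
translate([340, 663, 0]) cube([73, 73, 414]);
translate([1861, 365, 0]) cube([73, 73, 414]);
translate([1861, 663, 0]) cube([73, 73, 414]);


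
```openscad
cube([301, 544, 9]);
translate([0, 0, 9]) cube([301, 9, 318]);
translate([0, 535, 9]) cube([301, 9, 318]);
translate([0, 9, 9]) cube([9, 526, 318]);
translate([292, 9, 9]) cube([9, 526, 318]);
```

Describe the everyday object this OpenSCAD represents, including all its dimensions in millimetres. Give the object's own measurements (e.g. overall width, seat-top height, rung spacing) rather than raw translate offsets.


An open-topped rectangular box: outside dimensions 301×544×327 mm, with a uniform wall and base thickness of 9 mm. The base is a full 301×544 slab on the floor; four walls sit on top of the base. The front and back walls (the −y and +y sides) span the full width; the two side walls fit between them.


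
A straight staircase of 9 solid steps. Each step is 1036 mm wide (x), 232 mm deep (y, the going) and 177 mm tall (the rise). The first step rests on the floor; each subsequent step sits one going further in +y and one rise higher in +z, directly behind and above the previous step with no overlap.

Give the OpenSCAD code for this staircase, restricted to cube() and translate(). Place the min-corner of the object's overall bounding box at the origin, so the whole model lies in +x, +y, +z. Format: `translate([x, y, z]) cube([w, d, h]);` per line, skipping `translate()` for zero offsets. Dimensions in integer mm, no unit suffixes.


cube([1036, 232, 177]);
translate([0, 232, 177]) cube([1036, 232, 177]);
translate([0, 464, 354]) cube([1036, 232, 177]);
translate([0, 696, 531]) cube([1036, 232, 177]);
translate([0, 928, 708]) cube([1036, 232, 177]);
translate([0, 1160, 885]) cube([1036, 232, 177]);
translate([0, 1392, 1062]) cube([1036, 232, 177]);
translate([0, 1624, 1239]) cube([1036, 232, 177]);
translate([0, 1856, 1416]) cube([1036, 232, 177]);
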